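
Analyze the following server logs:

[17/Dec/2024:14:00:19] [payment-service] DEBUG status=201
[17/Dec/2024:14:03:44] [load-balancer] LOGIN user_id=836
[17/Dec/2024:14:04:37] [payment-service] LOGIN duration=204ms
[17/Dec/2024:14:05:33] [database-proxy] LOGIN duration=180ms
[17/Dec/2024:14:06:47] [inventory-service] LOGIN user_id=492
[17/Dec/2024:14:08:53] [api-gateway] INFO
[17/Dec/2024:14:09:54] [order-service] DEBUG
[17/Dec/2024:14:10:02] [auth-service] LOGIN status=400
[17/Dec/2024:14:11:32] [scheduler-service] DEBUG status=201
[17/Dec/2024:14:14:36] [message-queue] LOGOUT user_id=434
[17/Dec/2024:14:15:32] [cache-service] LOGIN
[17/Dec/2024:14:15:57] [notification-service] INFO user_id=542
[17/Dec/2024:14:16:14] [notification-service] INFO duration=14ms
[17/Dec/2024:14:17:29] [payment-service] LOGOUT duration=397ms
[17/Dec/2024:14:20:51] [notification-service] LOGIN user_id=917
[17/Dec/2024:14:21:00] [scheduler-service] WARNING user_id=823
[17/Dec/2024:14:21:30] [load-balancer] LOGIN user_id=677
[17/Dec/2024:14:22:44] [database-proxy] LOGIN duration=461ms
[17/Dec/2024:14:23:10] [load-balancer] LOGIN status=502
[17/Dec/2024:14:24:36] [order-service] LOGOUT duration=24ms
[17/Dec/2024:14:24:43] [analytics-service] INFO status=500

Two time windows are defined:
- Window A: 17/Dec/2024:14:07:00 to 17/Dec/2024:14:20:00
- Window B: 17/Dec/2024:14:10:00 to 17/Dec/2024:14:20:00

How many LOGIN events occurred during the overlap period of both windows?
2

To find overlap events:

1. Window A: 17/Dec/2024:14:07:00 to 17/Dec/2024:14:20:00
2. Window B: 17/Dec/2024:14:10:00 to 17/Dec/2024:14:20:00
3. Overlap period: 17/Dec/2024:14:10:00 to 17/Dec/2024:14:20:00
4. Count LOGIN events in overlap: 2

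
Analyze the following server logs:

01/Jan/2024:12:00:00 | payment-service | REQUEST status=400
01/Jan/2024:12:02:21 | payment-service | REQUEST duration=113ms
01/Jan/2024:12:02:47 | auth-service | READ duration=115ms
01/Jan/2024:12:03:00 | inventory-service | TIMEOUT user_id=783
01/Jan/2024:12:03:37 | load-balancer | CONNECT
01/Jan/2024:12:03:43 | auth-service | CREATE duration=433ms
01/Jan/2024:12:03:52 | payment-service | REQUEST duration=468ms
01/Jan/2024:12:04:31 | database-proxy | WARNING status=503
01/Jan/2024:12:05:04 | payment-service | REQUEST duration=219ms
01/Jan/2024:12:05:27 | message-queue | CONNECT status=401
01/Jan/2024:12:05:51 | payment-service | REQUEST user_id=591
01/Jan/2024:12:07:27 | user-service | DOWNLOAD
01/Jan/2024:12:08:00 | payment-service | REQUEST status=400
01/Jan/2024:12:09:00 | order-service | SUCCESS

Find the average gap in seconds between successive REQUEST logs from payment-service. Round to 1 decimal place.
96.0

To calculate average interval:

1. Find all REQUEST events for payment-service in order
2. Calculate time gaps between consecutive events
3. Compute mean of gaps: 480 / 5 = 96.0 seconds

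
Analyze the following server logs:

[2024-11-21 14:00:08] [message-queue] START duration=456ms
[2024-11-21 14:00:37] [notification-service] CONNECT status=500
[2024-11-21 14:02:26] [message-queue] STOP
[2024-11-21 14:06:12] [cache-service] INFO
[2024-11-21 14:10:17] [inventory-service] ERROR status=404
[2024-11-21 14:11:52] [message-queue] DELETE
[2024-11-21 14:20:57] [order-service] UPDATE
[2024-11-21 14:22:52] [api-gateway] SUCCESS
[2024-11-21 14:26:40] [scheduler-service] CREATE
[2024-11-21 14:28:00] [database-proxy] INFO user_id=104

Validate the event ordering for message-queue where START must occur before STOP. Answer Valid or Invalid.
Valid

To validate ordering:

1. Required order: START → STOP
2. Rule: START must occur before STOP
3. Check actual order of events for message-queue
4. Result: Valid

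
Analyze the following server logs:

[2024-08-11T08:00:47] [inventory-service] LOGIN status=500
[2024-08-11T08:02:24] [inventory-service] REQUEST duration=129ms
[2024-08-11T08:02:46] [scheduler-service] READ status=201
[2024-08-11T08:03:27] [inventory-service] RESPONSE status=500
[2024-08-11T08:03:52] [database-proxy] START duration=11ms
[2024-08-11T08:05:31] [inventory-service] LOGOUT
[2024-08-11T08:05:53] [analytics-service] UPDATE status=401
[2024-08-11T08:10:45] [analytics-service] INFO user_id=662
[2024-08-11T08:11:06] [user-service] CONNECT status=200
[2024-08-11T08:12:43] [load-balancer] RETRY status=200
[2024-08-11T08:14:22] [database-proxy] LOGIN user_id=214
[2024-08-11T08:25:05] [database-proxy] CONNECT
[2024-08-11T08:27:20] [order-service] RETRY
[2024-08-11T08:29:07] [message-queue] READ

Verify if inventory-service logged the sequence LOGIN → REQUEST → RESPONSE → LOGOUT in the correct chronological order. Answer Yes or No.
Yes

To verify sequence order:

1. Find all events in sequence LOGIN → REQUEST → RESPONSE → LOGOUT for inventory-service
2. Extract their timestamps
3. Check if timestamps are in ascending order
4. Result: Yes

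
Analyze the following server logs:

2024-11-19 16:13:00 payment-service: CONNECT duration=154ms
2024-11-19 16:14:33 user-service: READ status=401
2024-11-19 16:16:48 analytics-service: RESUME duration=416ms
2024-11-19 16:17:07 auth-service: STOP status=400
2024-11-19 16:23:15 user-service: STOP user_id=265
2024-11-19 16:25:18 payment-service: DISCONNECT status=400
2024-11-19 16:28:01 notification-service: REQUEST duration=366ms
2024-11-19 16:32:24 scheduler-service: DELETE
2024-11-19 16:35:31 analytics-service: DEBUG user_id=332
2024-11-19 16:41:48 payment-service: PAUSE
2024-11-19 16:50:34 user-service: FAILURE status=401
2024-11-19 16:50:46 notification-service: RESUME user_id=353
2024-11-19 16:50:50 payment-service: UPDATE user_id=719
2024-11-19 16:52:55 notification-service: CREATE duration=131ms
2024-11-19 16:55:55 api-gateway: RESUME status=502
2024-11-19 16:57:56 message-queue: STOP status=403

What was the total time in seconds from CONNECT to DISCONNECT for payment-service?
738

To calculate state duration:

1. Find CONNECT event for payment-service: 2024-11-19 16:13:00
2. Find DISCONNECT event for payment-service: 2024-11-19 16:25:18
3. Calculate duration: 2024-11-19 16:25:18 - 2024-11-19 16:13:00 = 738 seconds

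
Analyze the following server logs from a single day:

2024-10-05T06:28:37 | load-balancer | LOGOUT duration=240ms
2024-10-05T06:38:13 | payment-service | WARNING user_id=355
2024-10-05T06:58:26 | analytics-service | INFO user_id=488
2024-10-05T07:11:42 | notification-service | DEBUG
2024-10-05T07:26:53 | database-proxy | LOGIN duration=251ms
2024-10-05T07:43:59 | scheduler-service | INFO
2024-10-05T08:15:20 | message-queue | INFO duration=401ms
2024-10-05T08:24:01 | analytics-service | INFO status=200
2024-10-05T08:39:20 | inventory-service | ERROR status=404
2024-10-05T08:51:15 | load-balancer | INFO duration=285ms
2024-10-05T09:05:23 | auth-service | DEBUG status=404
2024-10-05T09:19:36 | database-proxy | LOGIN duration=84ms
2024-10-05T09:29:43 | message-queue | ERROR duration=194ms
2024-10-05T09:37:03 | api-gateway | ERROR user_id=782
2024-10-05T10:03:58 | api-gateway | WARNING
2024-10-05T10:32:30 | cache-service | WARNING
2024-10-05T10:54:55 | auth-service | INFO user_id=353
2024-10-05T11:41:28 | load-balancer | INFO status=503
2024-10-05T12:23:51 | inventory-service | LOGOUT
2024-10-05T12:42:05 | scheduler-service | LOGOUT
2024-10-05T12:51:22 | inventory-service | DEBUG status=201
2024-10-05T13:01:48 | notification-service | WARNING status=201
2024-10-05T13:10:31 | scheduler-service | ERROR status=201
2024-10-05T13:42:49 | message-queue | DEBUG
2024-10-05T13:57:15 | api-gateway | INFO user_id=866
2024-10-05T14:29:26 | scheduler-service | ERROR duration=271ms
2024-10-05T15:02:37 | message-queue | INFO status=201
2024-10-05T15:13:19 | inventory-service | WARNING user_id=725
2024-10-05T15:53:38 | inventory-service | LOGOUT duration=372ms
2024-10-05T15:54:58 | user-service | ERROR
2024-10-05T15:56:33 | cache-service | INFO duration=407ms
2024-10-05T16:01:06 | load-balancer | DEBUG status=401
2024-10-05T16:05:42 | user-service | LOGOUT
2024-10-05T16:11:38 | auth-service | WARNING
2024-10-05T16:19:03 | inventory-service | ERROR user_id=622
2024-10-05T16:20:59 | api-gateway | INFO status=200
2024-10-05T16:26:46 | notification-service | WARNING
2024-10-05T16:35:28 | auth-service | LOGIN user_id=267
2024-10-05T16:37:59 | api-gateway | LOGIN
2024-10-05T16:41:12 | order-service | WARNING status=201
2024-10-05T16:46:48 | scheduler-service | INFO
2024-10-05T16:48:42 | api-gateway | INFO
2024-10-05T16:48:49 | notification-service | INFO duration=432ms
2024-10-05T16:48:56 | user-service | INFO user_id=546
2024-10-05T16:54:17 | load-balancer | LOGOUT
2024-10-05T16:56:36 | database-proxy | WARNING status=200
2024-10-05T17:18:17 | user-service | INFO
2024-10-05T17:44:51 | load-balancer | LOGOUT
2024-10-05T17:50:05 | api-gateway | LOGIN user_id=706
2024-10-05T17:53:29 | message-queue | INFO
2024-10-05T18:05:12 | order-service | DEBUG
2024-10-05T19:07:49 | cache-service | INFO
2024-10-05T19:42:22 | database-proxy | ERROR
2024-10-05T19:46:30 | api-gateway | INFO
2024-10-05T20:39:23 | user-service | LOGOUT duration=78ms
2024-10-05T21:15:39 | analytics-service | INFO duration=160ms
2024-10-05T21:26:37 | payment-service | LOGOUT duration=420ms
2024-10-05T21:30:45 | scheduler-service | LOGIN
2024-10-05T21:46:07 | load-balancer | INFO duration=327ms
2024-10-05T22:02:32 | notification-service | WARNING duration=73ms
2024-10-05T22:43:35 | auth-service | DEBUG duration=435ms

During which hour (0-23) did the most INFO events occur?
16

To find the peak hour:

1. Group all INFO events by hour
2. Count events in each hour
3. Find hour with maximum count
4. Peak hour: 16 (with 5 events)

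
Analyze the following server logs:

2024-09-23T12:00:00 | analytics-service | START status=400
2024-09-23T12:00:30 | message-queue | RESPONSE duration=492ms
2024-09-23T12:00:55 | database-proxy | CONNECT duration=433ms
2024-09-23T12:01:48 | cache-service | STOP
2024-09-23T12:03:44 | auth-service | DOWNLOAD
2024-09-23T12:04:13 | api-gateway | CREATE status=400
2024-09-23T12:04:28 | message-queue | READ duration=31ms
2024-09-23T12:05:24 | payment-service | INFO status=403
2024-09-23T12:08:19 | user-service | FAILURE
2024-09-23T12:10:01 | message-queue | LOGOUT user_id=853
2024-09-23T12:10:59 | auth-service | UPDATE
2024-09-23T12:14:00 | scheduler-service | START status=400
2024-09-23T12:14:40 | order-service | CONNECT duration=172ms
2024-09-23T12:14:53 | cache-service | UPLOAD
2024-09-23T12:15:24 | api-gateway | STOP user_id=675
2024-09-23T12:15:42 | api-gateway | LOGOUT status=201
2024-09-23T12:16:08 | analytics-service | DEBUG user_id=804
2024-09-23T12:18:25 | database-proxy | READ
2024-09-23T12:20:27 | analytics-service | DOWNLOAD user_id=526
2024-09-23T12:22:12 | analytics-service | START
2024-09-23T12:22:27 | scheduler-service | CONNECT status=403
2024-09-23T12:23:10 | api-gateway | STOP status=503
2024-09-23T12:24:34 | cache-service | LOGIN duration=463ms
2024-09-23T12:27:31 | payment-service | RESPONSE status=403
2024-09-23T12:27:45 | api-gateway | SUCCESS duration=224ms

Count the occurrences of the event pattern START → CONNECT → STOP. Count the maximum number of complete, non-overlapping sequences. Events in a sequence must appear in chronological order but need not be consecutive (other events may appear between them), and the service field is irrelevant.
3

To count sequences:

1. Look for pattern: START → CONNECT → STOP
2. Greedily scan the log in chronological order, matching each sequence element in turn (ignoring service)
3. Each time the full pattern completes, increment the count and restart matching from the next event
4. Complete non-overlapping sequences found: 3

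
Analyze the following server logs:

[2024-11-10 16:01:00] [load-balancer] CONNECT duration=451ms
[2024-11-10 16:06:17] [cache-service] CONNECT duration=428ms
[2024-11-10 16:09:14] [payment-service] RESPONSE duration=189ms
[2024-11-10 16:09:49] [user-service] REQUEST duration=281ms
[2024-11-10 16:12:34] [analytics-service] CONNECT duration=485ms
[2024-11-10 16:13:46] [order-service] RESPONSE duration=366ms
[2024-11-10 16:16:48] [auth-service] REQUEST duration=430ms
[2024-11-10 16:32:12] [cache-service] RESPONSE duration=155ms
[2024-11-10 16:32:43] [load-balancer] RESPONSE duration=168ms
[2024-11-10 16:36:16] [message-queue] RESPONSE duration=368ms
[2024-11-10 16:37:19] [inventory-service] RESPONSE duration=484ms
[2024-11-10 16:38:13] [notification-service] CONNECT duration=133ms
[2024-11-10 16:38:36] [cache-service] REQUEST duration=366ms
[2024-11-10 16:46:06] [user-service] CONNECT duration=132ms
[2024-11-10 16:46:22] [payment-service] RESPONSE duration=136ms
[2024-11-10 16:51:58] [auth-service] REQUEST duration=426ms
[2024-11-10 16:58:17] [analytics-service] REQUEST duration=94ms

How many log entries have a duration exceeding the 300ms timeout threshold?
9

To count timeouts:

1. Threshold: 300ms
2. Extract duration from each log entry
3. Count entries where duration > 300
4. Timeout count: 9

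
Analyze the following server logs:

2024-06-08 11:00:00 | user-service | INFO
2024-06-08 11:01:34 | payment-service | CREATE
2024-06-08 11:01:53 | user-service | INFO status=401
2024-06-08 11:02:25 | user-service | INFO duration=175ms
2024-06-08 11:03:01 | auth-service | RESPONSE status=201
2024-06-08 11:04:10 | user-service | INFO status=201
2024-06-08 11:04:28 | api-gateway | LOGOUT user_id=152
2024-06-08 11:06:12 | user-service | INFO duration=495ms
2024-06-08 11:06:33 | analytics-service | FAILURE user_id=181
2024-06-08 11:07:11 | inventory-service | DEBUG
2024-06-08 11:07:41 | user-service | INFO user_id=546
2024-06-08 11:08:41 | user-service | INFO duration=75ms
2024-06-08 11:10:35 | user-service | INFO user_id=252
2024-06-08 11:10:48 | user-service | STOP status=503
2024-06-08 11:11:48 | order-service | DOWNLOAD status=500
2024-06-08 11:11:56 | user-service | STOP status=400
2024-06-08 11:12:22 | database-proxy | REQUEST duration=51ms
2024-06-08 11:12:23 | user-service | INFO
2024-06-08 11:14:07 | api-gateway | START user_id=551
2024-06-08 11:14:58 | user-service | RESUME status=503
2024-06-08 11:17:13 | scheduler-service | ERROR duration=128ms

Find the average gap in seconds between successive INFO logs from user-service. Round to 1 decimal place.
92.9

To calculate average interval:

1. Find all INFO events for user-service in order
2. Calculate time gaps between consecutive events
3. Compute mean of gaps: 743 / 8 = 92.9 seconds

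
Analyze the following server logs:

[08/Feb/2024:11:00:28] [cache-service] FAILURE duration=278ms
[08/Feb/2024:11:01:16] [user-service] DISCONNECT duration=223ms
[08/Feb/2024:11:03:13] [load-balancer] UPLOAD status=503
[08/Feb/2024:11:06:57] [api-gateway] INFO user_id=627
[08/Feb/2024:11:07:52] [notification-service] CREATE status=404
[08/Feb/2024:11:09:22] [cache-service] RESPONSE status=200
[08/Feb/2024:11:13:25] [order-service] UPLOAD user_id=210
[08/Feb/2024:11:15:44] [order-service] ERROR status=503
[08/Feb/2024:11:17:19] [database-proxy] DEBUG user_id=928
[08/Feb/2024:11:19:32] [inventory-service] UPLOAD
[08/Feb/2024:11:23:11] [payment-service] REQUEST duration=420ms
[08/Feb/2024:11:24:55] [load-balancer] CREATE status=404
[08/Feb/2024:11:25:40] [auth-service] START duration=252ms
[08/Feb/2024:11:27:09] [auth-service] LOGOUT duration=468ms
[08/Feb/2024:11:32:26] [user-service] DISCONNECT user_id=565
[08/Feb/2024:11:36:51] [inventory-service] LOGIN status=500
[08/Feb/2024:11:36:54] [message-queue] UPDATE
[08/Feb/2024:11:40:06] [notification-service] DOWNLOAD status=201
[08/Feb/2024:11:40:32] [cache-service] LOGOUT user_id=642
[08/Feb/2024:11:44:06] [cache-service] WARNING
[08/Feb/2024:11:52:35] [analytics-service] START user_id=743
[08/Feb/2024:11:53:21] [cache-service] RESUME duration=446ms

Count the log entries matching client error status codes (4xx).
2

To find matching entries:

1. Pattern to match: client error status codes (4xx)
2. Scan each log entry for the pattern
3. Count matches: 2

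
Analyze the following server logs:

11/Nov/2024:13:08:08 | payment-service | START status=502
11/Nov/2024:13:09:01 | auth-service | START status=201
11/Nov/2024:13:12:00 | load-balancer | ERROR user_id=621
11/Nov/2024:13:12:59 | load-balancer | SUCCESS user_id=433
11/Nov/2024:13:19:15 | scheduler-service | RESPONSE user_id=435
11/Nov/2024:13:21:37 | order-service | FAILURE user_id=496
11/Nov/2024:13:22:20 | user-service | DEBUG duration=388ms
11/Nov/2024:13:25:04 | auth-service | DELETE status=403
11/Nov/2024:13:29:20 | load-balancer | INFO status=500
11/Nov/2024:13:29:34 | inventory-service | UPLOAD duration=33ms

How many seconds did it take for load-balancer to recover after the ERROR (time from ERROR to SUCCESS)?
59

To calculate recovery time:

1. Find ERROR event for load-balancer: 11/Nov/2024:13:12:00
2. Find next SUCCESS event for load-balancer: 11/Nov/2024:13:12:59
3. Recovery time: 11/Nov/2024:13:12:59 - 11/Nov/2024:13:12:00 = 59 seconds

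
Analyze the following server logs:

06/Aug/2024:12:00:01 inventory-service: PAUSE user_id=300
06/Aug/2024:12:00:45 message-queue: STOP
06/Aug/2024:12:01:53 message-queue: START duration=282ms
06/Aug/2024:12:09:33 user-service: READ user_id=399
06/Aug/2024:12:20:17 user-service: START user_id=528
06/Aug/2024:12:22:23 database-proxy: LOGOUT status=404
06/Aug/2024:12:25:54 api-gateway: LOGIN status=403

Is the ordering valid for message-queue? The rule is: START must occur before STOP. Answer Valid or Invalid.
Invalid

To validate ordering:

1. Required order: START → STOP
2. Rule: START must occur before STOP
3. Check actual order of events for message-queue
4. Result: Invalid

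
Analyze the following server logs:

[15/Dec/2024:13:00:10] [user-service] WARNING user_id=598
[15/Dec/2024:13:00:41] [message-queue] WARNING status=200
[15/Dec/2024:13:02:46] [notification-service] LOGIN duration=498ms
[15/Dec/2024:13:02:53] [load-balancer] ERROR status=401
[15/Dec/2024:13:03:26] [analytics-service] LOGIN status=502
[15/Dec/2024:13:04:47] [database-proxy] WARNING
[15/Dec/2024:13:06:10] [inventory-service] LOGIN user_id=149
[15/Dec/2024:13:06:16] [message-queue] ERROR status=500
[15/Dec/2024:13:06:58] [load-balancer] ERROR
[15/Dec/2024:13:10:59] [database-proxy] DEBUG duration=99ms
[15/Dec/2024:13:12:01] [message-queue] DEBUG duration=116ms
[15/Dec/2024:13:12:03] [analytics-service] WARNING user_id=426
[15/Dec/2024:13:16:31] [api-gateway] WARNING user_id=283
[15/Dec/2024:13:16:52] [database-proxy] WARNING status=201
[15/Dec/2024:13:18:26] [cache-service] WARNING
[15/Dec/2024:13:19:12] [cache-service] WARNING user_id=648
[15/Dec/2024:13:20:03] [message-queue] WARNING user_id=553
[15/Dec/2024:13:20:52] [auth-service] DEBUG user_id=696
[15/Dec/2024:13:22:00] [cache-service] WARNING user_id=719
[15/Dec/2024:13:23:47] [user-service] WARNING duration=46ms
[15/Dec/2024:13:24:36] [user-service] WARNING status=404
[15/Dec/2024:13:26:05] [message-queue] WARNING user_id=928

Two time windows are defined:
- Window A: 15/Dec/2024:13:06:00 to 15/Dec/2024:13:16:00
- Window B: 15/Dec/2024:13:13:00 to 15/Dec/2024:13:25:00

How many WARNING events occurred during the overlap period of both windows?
0

To find overlap events:

1. Window A: 15/Dec/2024:13:06:00 to 15/Dec/2024:13:16:00
2. Window B: 15/Dec/2024:13:13:00 to 15/Dec/2024:13:25:00
3. Overlap period: 15/Dec/2024:13:13:00 to 15/Dec/2024:13:16:00
4. Count WARNING events in overlap: 0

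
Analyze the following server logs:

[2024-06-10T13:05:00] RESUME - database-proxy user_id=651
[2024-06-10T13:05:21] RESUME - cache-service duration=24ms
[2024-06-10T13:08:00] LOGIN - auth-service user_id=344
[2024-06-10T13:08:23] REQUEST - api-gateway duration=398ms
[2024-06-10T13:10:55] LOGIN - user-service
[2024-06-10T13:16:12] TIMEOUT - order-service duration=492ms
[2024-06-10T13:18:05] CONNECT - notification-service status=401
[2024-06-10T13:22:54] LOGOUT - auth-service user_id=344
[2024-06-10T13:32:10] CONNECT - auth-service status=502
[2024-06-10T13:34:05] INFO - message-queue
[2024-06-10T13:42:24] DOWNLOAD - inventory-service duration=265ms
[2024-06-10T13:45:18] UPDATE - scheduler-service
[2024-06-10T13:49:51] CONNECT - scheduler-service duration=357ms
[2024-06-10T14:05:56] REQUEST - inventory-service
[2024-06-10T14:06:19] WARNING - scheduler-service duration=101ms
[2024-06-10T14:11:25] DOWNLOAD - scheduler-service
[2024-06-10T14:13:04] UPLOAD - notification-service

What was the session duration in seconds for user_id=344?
894

To calculate session duration:

1. Find LOGIN event for user_id=344: 2024-06-10T13:08:00
2. Find LOGOUT event for user_id=344: 2024-06-10T13:22:54
3. Session duration: 2024-06-10T13:22:54 - 2024-06-10T13:08:00 = 894 seconds (14 minutes)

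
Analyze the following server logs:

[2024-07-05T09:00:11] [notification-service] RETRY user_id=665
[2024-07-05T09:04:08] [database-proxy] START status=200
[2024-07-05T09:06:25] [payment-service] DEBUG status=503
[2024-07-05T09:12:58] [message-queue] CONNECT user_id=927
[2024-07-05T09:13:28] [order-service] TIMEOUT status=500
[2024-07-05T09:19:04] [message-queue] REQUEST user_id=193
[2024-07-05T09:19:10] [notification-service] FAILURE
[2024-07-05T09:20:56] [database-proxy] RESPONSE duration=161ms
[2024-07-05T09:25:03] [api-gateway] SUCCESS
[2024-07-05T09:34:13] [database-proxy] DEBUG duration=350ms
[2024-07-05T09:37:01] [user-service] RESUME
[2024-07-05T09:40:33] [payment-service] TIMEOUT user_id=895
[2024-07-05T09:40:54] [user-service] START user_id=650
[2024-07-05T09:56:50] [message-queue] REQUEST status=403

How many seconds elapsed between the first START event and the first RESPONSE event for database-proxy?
1008

To find the time between events:

1. Locate the first START event for database-proxy: 2024-07-05T09:04:08
2. Locate the first RESPONSE event for database-proxy: 2024-07-05T09:20:56
3. Calculate the difference: 2024-07-05T09:20:56 - 2024-07-05T09:04:08 = 1008 seconds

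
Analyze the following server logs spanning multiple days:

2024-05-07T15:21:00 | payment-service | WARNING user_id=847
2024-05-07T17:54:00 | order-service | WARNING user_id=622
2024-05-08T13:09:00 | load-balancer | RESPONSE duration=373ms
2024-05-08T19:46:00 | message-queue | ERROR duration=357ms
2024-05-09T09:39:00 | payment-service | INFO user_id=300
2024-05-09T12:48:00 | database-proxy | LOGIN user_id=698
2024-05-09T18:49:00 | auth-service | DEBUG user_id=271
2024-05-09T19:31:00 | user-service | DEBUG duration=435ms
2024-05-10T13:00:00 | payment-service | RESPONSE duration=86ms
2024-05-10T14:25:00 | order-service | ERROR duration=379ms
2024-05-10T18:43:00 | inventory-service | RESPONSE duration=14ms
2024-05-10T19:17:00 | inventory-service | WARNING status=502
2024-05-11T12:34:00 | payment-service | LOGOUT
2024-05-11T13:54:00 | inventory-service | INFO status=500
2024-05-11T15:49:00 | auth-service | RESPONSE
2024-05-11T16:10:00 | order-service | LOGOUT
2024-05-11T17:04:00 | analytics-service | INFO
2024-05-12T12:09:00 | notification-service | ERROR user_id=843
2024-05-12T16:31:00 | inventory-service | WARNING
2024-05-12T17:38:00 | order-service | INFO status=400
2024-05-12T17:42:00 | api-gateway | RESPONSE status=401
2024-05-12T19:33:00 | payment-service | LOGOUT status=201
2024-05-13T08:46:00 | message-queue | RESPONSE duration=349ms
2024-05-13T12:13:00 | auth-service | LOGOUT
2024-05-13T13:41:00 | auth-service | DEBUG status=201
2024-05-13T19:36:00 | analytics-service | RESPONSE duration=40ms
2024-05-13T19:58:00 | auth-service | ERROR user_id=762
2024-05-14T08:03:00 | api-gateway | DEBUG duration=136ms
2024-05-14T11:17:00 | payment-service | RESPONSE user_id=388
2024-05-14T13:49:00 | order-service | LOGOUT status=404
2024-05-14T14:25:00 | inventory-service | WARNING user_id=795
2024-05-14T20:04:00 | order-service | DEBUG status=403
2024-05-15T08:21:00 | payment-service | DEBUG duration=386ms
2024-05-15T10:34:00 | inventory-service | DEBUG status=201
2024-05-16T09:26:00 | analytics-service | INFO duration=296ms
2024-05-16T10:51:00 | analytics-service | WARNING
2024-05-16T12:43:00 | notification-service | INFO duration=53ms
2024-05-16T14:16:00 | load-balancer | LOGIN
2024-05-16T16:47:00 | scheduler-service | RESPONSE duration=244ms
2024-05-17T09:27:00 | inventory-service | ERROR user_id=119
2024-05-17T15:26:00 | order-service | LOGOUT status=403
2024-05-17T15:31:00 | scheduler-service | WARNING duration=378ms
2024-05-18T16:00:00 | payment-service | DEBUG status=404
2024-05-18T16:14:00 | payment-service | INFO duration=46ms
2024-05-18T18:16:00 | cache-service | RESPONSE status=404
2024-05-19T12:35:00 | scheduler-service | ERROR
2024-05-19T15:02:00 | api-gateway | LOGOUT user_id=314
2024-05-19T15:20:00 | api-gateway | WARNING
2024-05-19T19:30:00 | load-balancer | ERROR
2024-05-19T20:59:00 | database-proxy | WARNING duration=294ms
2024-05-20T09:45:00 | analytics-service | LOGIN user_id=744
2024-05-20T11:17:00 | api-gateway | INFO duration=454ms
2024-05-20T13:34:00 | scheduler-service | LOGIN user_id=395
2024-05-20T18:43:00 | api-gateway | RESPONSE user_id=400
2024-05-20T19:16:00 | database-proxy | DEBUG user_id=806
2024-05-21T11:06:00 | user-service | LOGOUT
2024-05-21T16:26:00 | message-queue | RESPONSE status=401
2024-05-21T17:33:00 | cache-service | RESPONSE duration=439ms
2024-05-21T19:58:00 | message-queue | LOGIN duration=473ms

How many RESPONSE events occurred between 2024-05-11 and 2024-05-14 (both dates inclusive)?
5

To filter by date range:

1. Date range: 2024-05-11 through 2024-05-14, both dates inclusive
2. Filter for RESPONSE events whose date falls in this range
3. Count matching events: 5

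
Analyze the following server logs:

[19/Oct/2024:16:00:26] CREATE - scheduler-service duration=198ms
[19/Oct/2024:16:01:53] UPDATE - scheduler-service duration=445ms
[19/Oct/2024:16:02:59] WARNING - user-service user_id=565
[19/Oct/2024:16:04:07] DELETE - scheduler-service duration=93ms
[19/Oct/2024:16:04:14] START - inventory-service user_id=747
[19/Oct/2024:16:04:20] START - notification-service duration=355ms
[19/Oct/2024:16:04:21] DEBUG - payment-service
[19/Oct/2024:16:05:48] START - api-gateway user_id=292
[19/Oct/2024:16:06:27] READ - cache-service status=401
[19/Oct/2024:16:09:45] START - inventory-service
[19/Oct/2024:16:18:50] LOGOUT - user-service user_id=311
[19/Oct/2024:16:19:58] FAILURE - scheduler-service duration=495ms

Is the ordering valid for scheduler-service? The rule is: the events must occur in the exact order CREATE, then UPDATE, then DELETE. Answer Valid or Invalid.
Valid

To validate ordering:

1. Required order: CREATE → UPDATE → DELETE
2. Rule: the events must occur in the exact order CREATE, then UPDATE, then DELETE
3. Check actual order of events for scheduler-service
4. Result: Valid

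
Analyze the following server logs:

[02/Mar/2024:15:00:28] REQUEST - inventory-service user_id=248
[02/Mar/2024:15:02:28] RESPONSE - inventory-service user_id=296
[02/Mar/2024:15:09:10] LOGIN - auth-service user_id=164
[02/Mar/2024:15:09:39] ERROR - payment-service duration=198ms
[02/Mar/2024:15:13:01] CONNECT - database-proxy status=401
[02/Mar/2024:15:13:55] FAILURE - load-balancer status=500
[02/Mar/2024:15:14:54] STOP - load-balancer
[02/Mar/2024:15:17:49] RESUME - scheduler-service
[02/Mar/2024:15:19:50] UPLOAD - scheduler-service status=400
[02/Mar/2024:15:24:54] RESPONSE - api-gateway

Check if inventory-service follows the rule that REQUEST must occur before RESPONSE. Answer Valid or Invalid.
Valid

To validate ordering:

1. Required order: REQUEST → RESPONSE
2. Rule: REQUEST must occur before RESPONSE
3. Check actual order of events for inventory-service
4. Result: Valid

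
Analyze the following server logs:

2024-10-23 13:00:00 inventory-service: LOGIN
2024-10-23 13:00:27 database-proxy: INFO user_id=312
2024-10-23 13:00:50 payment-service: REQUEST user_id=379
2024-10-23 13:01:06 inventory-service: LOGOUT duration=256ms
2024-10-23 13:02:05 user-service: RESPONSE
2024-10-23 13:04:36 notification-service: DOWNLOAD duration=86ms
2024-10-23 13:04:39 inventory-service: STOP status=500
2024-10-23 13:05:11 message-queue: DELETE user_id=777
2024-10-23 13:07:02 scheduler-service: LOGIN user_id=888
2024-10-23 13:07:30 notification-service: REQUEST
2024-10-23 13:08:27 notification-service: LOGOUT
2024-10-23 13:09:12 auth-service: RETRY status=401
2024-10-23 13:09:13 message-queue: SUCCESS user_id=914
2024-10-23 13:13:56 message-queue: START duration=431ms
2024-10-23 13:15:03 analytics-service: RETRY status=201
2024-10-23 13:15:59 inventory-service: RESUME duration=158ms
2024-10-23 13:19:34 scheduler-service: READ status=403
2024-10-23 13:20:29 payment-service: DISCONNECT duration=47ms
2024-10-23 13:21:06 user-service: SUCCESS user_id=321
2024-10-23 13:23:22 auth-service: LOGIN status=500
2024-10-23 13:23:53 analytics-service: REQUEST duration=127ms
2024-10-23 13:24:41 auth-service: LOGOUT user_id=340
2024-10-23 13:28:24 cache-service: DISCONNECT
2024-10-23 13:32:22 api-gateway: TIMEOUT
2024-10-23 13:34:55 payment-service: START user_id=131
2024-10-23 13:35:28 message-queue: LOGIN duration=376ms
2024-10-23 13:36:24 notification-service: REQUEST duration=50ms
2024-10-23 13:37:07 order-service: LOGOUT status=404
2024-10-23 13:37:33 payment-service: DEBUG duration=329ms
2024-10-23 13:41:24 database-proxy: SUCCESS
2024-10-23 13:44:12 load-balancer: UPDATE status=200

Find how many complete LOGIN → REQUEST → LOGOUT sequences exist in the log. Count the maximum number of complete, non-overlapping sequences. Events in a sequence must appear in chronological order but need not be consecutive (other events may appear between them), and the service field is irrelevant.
4

To count sequences:

1. Look for pattern: LOGIN → REQUEST → LOGOUT
2. Greedily scan the log in chronological order, matching each sequence element in turn (ignoring service)
3. Each time the full pattern completes, increment the count and restart matching from the next event
4. Complete non-overlapping sequences found: 4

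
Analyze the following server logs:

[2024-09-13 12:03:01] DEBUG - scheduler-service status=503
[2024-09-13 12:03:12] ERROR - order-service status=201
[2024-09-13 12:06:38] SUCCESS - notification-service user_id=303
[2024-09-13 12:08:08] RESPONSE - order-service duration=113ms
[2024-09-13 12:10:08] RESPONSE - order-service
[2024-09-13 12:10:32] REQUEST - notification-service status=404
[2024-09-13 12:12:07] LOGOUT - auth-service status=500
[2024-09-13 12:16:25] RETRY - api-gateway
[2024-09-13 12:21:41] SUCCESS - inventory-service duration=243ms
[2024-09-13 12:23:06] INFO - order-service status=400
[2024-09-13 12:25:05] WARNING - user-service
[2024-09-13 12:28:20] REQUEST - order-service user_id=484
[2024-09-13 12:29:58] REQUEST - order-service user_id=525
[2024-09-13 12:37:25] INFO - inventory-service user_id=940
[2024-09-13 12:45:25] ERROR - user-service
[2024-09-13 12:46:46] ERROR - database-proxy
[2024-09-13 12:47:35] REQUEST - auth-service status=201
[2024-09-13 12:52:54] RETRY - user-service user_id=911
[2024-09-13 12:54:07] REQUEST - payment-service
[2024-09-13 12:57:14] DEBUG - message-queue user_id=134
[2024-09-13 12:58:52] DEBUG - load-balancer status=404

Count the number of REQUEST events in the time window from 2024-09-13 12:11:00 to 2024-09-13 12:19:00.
0

To count events in the time window:

1. Window boundaries: 2024-09-13 12:11:00 to 2024-09-13 12:19:00
2. Filter for REQUEST events within this window
3. Count matching events: 0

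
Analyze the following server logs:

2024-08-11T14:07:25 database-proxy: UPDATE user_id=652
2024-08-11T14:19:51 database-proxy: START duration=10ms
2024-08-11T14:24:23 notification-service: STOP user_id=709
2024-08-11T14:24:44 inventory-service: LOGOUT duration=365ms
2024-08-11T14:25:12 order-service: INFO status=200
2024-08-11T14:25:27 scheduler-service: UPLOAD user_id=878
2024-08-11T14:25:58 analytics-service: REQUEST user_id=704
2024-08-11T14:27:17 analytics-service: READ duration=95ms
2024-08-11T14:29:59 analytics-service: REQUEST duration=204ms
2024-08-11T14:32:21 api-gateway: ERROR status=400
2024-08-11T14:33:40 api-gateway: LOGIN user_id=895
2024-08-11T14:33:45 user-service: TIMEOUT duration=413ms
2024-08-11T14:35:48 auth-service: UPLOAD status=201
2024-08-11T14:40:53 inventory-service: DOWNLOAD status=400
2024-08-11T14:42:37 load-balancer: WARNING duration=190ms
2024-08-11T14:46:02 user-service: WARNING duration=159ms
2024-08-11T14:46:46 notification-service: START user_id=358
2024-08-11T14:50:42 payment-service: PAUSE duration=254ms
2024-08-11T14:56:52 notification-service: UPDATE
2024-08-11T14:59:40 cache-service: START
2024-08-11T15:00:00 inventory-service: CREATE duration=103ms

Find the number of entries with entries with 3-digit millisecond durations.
7

To find matching entries:

1. Pattern to match: entries with 3-digit millisecond durations
2. Scan each log entry for the pattern
3. Count matches: 7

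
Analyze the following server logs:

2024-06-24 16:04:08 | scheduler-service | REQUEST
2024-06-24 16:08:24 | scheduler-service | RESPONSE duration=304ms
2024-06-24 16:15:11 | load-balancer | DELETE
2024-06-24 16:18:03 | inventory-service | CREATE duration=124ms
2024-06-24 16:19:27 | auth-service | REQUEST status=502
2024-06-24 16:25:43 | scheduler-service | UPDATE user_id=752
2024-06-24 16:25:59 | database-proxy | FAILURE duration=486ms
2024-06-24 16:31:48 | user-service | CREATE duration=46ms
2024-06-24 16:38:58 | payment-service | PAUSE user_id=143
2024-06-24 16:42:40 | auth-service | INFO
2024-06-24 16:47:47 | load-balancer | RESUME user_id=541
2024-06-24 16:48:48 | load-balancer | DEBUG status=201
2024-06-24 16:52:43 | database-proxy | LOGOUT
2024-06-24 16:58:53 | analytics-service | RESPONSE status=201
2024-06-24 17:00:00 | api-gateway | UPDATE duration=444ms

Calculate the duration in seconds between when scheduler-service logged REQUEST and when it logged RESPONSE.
256

To find the time between events:

1. Locate the first REQUEST event for scheduler-service: 2024-06-24 16:04:08
2. Locate the first RESPONSE event for scheduler-service: 2024-06-24 16:08:24
3. Calculate the difference: 2024-06-24 16:08:24 - 2024-06-24 16:04:08 = 256 seconds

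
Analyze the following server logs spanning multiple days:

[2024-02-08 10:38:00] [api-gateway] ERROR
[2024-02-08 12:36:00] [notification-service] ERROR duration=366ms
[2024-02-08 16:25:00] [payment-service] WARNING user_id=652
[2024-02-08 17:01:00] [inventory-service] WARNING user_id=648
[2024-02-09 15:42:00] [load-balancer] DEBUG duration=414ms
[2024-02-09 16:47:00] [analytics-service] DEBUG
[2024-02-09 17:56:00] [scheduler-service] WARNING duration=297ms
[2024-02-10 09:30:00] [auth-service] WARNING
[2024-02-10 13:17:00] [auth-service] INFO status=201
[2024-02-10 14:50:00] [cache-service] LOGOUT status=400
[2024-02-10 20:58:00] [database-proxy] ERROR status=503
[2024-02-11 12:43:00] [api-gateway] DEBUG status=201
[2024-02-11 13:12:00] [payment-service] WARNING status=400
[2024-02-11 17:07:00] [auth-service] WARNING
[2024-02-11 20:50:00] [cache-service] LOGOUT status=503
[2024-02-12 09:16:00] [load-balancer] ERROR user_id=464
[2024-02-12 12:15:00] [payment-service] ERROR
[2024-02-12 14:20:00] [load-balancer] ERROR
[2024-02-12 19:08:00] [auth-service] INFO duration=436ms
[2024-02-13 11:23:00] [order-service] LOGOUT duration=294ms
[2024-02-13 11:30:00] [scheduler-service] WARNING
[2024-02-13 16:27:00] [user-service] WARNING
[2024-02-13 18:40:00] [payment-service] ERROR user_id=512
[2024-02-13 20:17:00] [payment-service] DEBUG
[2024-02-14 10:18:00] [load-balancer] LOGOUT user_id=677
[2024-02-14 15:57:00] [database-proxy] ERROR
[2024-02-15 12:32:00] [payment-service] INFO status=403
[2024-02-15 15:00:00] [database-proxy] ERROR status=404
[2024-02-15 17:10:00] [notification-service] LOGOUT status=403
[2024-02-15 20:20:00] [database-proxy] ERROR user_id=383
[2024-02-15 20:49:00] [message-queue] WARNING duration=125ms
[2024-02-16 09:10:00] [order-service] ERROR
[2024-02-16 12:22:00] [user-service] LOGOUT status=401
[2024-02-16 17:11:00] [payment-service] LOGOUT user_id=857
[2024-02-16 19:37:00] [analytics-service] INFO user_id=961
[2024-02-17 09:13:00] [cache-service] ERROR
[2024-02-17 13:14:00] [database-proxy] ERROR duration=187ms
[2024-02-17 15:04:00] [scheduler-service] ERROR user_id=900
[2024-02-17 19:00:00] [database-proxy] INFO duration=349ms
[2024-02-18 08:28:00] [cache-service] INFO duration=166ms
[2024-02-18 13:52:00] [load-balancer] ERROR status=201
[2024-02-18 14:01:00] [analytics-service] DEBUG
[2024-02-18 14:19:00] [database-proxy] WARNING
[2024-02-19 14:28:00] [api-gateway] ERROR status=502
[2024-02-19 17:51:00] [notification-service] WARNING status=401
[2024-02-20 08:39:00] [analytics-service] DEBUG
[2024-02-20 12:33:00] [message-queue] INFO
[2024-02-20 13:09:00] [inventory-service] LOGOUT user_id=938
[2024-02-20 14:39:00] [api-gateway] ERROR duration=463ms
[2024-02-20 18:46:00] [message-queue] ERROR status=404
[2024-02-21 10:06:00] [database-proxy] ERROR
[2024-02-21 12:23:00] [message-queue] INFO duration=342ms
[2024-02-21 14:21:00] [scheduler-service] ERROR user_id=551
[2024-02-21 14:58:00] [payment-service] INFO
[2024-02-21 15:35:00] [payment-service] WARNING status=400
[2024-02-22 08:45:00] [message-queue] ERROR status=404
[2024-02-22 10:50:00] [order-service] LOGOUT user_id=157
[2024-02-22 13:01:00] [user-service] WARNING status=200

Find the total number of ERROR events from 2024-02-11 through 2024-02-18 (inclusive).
12

To filter by date range:

1. Date range: 2024-02-11 through 2024-02-18, both dates inclusive
2. Filter for ERROR events whose date falls in this range
3. Count matching events: 12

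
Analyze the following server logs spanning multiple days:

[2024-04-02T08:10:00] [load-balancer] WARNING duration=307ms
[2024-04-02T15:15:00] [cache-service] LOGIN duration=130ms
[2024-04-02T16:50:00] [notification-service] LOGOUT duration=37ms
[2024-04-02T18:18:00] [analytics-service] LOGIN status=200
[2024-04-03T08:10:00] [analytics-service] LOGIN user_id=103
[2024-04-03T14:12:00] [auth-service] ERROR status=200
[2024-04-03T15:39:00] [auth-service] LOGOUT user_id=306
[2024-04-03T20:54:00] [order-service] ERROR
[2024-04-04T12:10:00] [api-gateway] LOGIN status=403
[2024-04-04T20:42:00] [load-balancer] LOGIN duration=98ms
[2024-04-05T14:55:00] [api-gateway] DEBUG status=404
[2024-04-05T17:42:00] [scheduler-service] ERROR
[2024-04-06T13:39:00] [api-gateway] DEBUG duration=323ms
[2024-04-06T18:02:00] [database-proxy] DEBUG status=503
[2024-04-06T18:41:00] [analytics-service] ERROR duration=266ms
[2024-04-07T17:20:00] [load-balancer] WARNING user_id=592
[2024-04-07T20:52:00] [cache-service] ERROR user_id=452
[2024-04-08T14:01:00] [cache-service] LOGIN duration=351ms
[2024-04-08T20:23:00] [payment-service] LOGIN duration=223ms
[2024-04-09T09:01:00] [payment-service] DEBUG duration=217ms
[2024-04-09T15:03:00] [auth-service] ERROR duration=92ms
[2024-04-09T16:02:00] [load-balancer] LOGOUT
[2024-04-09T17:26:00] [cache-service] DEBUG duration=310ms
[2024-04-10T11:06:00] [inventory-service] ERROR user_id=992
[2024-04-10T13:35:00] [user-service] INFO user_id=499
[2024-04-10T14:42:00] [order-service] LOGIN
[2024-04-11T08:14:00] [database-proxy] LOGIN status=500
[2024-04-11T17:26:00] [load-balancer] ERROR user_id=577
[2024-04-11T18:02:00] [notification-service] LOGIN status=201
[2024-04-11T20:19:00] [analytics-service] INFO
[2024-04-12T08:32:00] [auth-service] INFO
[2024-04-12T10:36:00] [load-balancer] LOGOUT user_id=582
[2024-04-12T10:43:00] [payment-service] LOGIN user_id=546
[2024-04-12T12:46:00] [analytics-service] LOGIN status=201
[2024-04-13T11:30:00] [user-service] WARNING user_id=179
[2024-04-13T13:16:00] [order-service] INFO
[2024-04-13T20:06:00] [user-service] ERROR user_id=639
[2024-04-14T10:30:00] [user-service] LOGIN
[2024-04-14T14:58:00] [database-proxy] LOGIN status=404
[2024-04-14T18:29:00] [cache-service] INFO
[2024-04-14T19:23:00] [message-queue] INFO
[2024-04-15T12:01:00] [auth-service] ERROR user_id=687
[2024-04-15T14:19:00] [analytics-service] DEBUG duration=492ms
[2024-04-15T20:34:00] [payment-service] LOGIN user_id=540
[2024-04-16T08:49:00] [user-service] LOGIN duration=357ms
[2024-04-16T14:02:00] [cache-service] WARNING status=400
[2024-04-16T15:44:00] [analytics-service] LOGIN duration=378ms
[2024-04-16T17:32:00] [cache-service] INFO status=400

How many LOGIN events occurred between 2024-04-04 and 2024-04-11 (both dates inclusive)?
7

To filter by date range:

1. Date range: 2024-04-04 through 2024-04-11, both dates inclusive
2. Filter for LOGIN events whose date falls in this range
3. Count matching events: 7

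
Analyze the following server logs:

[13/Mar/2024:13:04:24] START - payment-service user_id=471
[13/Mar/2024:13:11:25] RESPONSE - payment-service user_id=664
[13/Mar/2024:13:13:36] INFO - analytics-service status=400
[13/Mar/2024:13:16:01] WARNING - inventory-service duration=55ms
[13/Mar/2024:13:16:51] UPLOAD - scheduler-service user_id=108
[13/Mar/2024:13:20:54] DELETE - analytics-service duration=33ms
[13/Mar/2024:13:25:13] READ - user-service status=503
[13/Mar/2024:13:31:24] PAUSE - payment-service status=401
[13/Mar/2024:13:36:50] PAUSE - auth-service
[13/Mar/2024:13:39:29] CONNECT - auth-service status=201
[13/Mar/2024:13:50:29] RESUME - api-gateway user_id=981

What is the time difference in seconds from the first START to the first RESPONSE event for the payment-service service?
421

To find the time between events:

1. Locate the first START event for payment-service: 13/Mar/2024:13:04:24
2. Locate the first RESPONSE event for payment-service: 13/Mar/2024:13:11:25
3. Calculate the difference: 13/Mar/2024:13:11:25 - 13/Mar/2024:13:04:24 = 421 seconds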